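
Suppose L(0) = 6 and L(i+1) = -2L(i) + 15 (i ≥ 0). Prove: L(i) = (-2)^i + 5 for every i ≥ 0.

Base case: L(0) = 6, and (-2)^0 + 5 = 1 + 5 = 6.
Assume L(j) = (-2)^j + 5 for some j ≥ 0.
Then L(j+1) = -2L(j) + 15 = -2·((-2)^j + 5) + 15 = -2·(-2)^j − 10 + 15 = (-2)^{j+1} + 5.
By induction, L(i) = (-2)^i + 5 for all i ≥ 0.

L(i) = (-2)^i + 5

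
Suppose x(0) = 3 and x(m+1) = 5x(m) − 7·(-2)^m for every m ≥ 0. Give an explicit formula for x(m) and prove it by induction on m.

Claim: x(m) = 2·5^m + (-2)^m.

Base case: x(0) = 3, and 2·5^0 + (-2)^0 = 2 + 1 = 3.
Assume x(k) = 2·5^k + (-2)^k for some k ≥ 0.
Then x(k+1) = 5x(k) − 7·(-2)^k = 5·(2·5^k + (-2)^k) − 7·(-2)^k = 2·5^{k+1} + 5·(-2)^k − 7·(-2)^k = 2·5^{k+1} − 2·(-2)^k = 2·5^{k+1} + (-2)^{k+1}.
Hence x(m) = 2·5^m + (-2)^m for every m ≥ 0, by induction.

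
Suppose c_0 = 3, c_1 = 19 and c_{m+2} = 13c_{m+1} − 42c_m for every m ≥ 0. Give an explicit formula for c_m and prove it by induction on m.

Claim: c_m = 7^m + 2·6^m.

Base cases: c_0 = 3 and 7^0 + 2·6^0 = 3; c_1 = 19 and 7^1 + 2·6^1 = 19.
Assume c_j = 7^j + 2·6^j for all 0 ≤ j ≤ k, where k ≥ 1.
Then c_{k+1} = 13c_k − 42c_{k−1} = 13·(7^k + 2·6^k) − 42·(7^{k−1} + 2·6^{k−1}) = (13·7 − 42)7^{k−1} + 2·(13·6 − 42)6^{k−1} = 49·7^{k−1} + 72·6^{k−1} = 7^{k+1} + 2·6^{k+1}.
By strong induction, c_m = 7^m + 2·6^m for all m ≥ 0.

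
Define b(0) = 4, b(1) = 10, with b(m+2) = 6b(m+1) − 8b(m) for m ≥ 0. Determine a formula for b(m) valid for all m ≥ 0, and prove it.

Claim: b(m) = 3·2^m + 4^m.

Base cases: b(0) = 4 and 3·2^0 + 4^0 = 4; b(1) = 10 and 3·2^1 + 4^1 = 10.
Assume b(j) = 3·2^j + 4^j for all 0 ≤ j ≤ r, where r ≥ 1.
Then b(r+1) = 6b(r) − 8b(r−1) = 6·(3·2^r + 4^r) − 8·(3·2^{r−1} + 4^{r−1}) = 3·(6·2 − 8)2^{r−1} + (6·4 − 8)4^{r−1} = 12·2^{r−1} + 16·4^{r−1} = 3·2^{r+1} + 4^{r+1}.
Hence b(m) = 3·2^m + 4^m for every m ≥ 0, by strong induction.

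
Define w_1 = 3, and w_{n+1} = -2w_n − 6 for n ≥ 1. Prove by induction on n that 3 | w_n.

Base case: w_1 = 3 = 3·1, so 3 | w_1.
Assume 3 | w_m, so w_m = 3t for some integer t.
Then w_{m+1} = -2w_m − 6 = -2·(3t) − 6 = 3(-2t − 2), so 3 | w_{m+1}.
This completes the inductive step, so 3 | w_n for all n ≥ 1.

3 | w_n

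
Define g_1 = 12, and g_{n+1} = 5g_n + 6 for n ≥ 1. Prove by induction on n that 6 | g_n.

Base case: g_1 = 12 = 6·2, so 6 | g_1.
Assume 6 | g_j, so g_j = 6t for some integer t.
Then g_{j+1} = 5g_j + 6 = 5·(6t) + 6 = 6(5t + 1), so 6 | g_{j+1}.
By induction, 6 | g_n for all n ≥ 1.

6 | g_n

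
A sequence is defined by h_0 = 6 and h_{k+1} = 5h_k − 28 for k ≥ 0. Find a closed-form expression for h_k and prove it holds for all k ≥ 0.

Claim: h_k = -5^k + 7.

Base case: h_0 = 6, and -5^0 + 7 = -1 + 7 = 6.
Assume h_r = -5^r + 7 for some r ≥ 0.
Then h_{r+1} = 5h_r − 28 = 5·(-5^r + 7) − 28 = -5^{r+1} + 35 − 28 = -5^{r+1} + 7.
Hence h_k = -5^k + 7 for every k ≥ 0, by induction.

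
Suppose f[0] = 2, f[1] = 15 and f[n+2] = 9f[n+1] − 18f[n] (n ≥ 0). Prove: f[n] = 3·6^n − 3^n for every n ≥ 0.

Base cases: f[0] = 2 and 3·6^0 − 3^0 = 2; f[1] = 15 and 3·6^1 − 3^1 = 15.
Assume f[j] = 3·6^j − 3^j for all 0 ≤ j ≤ k, where k ≥ 1.
Then f[k+1] = 9f[k] − 18f[k−1] = 9·(3·6^k − 3^k) − 18·(3·6^{k−1} − 3^{k−1}) = 3·(9·6 − 18)6^{k−1} − (9·3 − 18)3^{k−1} = 108·6^{k−1} − 9·3^{k−1} = 3·6^{k+1} − 3^{k+1}.
So the formula holds for k+1, and by strong induction f[n] = 3·6^n − 3^n for all n ≥ 0.

f[n] = 3·6^n − 3^n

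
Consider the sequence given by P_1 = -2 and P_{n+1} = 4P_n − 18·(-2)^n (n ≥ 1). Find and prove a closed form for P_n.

Claim: P_n = 4^n + 3·(-2)^n.

Base case: P_1 = -2, and 4^1 + 3·(-2)^1 = 4 − 6 = -2.
Assume P_r = 4^r + 3·(-2)^r for some r ≥ 1.
Then P_{r+1} = 4P_r − 18·(-2)^r = 4·(4^r + 3·(-2)^r) − 18·(-2)^r = 4^{r+1} + 12·(-2)^r − 18·(-2)^r = 4^{r+1} − 6·(-2)^r = 4^{r+1} + 3·(-2)^{r+1}.
So the formula holds for r+1, and by induction P_n = 4^n + 3·(-2)^n for all n ≥ 1.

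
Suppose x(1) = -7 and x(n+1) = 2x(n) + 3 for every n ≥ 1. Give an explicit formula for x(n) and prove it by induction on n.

Claim: x(n) = -2^{n+1} − 3.

Base case: x(1) = -7, and -2^{1+1} − 3 = -4 − 3 = -7.
Assume x(r) = -2^{r+1} − 3 for some r ≥ 1.
Then x(r+1) = 2x(r) + 3 = 2·(-2^{r+1} − 3) + 3 = -2^{r+2} − 6 + 3 = -2^{r+2} − 3.
Hence x(n) = -2^{n+1} − 3 for every n ≥ 1, by induction.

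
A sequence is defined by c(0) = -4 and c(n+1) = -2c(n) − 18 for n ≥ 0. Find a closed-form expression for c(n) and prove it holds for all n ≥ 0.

Claim: c(n) = 2·(-2)^n − 6.

Base case: c(0) = -4, and 2·(-2)^0 − 6 = 2 − 6 = -4.
Assume c(m) = 2·(-2)^m − 6 for some m ≥ 0.
Then c(m+1) = -2c(m) − 18 = -2·(2·(-2)^m − 6) − 18 = -4·(-2)^m + 12 − 18 = 2·(-2)^{m+1} − 6.
By induction, c(n) = 2·(-2)^n − 6 for all n ≥ 0.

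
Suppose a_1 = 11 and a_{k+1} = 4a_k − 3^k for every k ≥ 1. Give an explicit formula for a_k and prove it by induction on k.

Claim: a_k = 2·4^k + 3^k.

Base case: a_1 = 11, and 2·4^1 + 3^1 = 8 + 3 = 11.
Assume a_j = 2·4^j + 3^j for some j ≥ 1.
Then a_{j+1} = 4a_j − 3^j = 4·(2·4^j + 3^j) − 3^j = 2·4^{j+1} + 4·3^j − 3^j = 2·4^{j+1} + 3·3^j = 2·4^{j+1} + 3^{j+1}.
This completes the inductive step, so a_k = 2·4^k + 3^k for all k ≥ 1.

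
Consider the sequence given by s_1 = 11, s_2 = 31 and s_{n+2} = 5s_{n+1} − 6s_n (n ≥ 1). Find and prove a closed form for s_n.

Claim: s_n = 3·3^n + 2^n.

Base cases: s_1 = 11 and 3·3^1 + 2^1 = 11; s_2 = 31 and 3·3^2 + 2^2 = 31.
Assume s_j = 3·3^j + 2^j for all 1 ≤ j ≤ m, where m ≥ 2.
Then s_{m+1} = 5s_m − 6s_{m−1} = 5·(3·3^m + 2^m) − 6·(3·3^{m−1} + 2^{m−1}) = 3·(5·3 − 6)3^{m−1} + (5·2 − 6)2^{m−1} = 27·3^{m−1} + 4·2^{m−1} = 3·3^{m+1} + 2^{m+1}.
So the formula holds for m+1, and by strong induction s_n = 3·3^n + 2^n for all n ≥ 1.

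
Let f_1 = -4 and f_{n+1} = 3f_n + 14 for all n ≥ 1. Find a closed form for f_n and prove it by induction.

Claim: f_n = 3^n − 7.

Base case: f_1 = -4, and 3^1 − 7 = 3 − 7 = -4.
Assume f_r = 3^r − 7 for some r ≥ 1.
Then f_{r+1} = 3f_r + 14 = 3·(3^r − 7) + 14 = 3^{r+1} − 21 + 14 = 3^{r+1} − 7.
So the formula holds for r+1, and by induction f_n = 3^n − 7 for all n ≥ 1.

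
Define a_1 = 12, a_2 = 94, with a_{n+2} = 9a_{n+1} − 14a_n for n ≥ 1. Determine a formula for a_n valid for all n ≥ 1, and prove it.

Claim: a_n = 2·7^n − 2^n.

Base cases: a_1 = 12 and 2·7^1 − 2^1 = 12; a_2 = 94 and 2·7^2 − 2^2 = 94.
Assume a_j = 2·7^j − 2^j for all 1 ≤ j ≤ m, where m ≥ 2.
Then a_{m+1} = 9a_m − 14a_{m−1} = 9·(2·7^m − 2^m) − 14·(2·7^{m−1} − 2^{m−1}) = 2·(9·7 − 14)7^{m−1} − (9·2 − 14)2^{m−1} = 98·7^{m−1} − 4·2^{m−1} = 2·7^{m+1} − 2^{m+1}.
So the formula holds for m+1, and by strong induction a_n = 2·7^n − 2^n for all n ≥ 1.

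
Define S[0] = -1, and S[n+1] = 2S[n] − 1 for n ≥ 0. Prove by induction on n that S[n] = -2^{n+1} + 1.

Base case: S[0] = -1, and -2^{0+1} + 1 = -2 + 1 = -1.
Assume S[k] = -2^{k+1} + 1 for some k ≥ 0.
Then S[k+1] = 2S[k] − 1 = 2·(-2^{k+1} + 1) − 1 = -2^{k+2} + 2 − 1 = -2^{k+2} + 1.
So the formula holds for k+1, and by induction S[n] = -2^{n+1} + 1 for all n ≥ 0.

S[n] = -2^{n+1} + 1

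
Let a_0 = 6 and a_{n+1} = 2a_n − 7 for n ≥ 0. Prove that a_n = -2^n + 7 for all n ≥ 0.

Base case: a_0 = 6, and -2^0 + 7 = -1 + 7 = 6.
Assume a_m = -2^m + 7 for some m ≥ 0.
Then a_{m+1} = 2a_m − 7 = 2·(-2^m + 7) − 7 = -2^{m+1} + 14 − 7 = -2^{m+1} + 7.
So the formula holds for m+1, and by induction a_n = -2^n + 7 for all n ≥ 0.

a_n = -2^n + 7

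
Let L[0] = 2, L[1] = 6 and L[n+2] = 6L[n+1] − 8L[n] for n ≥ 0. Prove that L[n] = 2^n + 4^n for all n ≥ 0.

Base cases: L[0] = 2 and 2^0 + 4^0 = 2; L[1] = 6 and 2^1 + 4^1 = 6.
Assume L[j] = 2^j + 4^j for all 0 ≤ j ≤ k, where k ≥ 1.
Then L[k+1] = 6L[k] − 8L[k−1] = 6·(2^k + 4^k) − 8·(2^{k−1} + 4^{k−1}) = (6·2 − 8)2^{k−1} + (6·4 − 8)4^{k−1} = 4·2^{k−1} + 16·4^{k−1} = 2^{k+1} + 4^{k+1}.
So the formula holds for k+1, and by strong induction L[n] = 2^n + 4^n for all n ≥ 0.

L[n] = 2^n + 4^n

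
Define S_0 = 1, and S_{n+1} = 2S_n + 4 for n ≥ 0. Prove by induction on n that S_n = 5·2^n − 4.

Base case: S_0 = 1, and 5·2^0 − 4 = 5 − 4 = 1.
Assume S_j = 5·2^j − 4 for some j ≥ 0.
Then S_{j+1} = 2S_j + 4 = 2·(5·2^j − 4) + 4 = 10·2^j − 8 + 4 = 5·2^{j+1} − 4.
Hence S_n = 5·2^n − 4 for every n ≥ 0, by induction.

S_n = 5·2^n − 4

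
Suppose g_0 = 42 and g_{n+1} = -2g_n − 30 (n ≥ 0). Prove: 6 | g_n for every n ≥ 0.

Base case: g_0 = 42 = 6·7, so 6 | g_0.
Assume 6 | g_j, so g_j = 6t for some integer t.
Then g_{j+1} = -2g_j − 30 = -2·(6t) − 30 = 6(-2t − 5), so 6 | g_{j+1}.
Hence 6 | g_n for every n ≥ 0, by induction.

6 | g_n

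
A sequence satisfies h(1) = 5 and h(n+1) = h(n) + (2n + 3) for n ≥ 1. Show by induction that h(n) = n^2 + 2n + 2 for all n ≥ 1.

Base case: h(1) = 5, and 1^2 + 2·1 + 2 = 5.
Assume h(r) = r^2 + 2r + 2.
Then h(r+1) = h(r) + (2r + 3) = (r^2 + 2r + 2) + (2r + 3) = r^2 + 4r + 5,
and (r+1)^2 + 2·(r+1) + 2 = r^2 + 4r + 5.
Hence h(n) = n^2 + 2n + 2 for every n ≥ 1, by induction.

h(n) = n^2 + 2n + 2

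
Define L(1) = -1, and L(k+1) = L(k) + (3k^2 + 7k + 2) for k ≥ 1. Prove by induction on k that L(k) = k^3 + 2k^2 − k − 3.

Base case: L(1) = -1, and 1^3 + 2·1^2 − 1 − 3 = -1.
Assume L(j) = j^3 + 2j^2 − j − 3.
Then L(j+1) = L(j) + (3j^2 + 7j + 2) = (j^3 + 2j^2 − j − 3) + (3j^2 + 7j + 2) = j^3 + 5j^2 + 6j − 1,
and (j+1)^3 + 2·(j+1)^2 − (j+1) − 3 = j^3 + 5j^2 + 6j − 1.
By induction, L(k) = k^3 + 2k^2 − k − 3 for all k ≥ 1.

L(k) = k^3 + 2k^2 − k − 3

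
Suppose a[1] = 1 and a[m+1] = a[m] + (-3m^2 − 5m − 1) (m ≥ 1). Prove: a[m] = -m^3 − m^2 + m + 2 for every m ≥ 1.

Base case: a[1] = 1, and -1^3 − 1^2 + 1 + 2 = 1.
Assume a[j] = -j^3 − j^2 + j + 2.
Then a[j+1] = a[j] + (-3j^2 − 5j − 1) = (-j^3 − j^2 + j + 2) + (-3j^2 − 5j − 1) = -j^3 − 4j^2 − 4j + 1,
and -(j+1)^3 − (j+1)^2 + (j+1) + 2 = -j^3 − 4j^2 − 4j + 1.
This completes the inductive step, so a[m] = -m^3 − m^2 + m + 2 for all m ≥ 1.

a[m] = -m^3 − m^2 + m + 2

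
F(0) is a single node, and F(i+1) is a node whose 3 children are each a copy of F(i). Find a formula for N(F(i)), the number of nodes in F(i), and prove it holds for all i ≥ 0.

Claim: N(F(i)) = (3^{i+1} − 1)/2.

Base case: N(F(0)) = 1, and (3^{0+1} − 1)/2 = 1.
Assume N(F(r)) = (3^{r+1} − 1)/2.
Then N(F(r+1)) = 1 + 3N(F(r)) = 1 + 3·(3^{r+1} − 1)/2 = 1 + (3^{r+2} − 3)/2 = (2 + 3^{r+2} − 3)/2 = (3^{r+2} − 1)/2.
Hence N(F(i)) = (3^{i+1} − 1)/2 for every i ≥ 0, by induction.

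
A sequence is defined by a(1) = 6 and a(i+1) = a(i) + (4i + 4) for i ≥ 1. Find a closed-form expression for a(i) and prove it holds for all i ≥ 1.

Claim: a(i) = 2i^2 + 2i + 2.

Base case: a(1) = 6, and 2·1^2 + 2·1 + 2 = 6.
Assume a(k) = 2k^2 + 2k + 2.
Then a(k+1) = a(k) + (4k + 4) = (2k^2 + 2k + 2) + (4k + 4) = 2k^2 + 6k + 6,
and 2·(k+1)^2 + 2·(k+1) + 2 = 2k^2 + 6k + 6.
Hence a(i) = 2i^2 + 2i + 2 for every i ≥ 1, by induction.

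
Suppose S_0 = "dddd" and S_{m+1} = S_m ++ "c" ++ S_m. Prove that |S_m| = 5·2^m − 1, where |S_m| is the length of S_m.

Base case: |S_0| = 4, and 5·2^0 − 1 = 4.
Assume |S_k| = 5·2^k − 1.
Then |S_{k+1}| = |S_k| + 1 + |S_k| = 2|S_k| + 1 = 2(5·2^k − 1) + 1 = 5·2^{k+1} − 2 + 1 = 5·2^{k+1} − 1.
Hence |S_m| = 5·2^m − 1 for every m ≥ 0, by induction.

|S_m| = 5·2^m − 1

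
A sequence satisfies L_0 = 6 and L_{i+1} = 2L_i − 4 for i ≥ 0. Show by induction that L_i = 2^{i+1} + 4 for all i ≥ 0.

Base case: L_0 = 6, and 2^{0+1} + 4 = 2 + 4 = 6.
Assume L_k = 2^{k+1} + 4 for some k ≥ 0.
Then L_{k+1} = 2L_k − 4 = 2·(2^{k+1} + 4) − 4 = 2^{k+2} + 8 − 4 = 2^{k+2} + 4.
This completes the inductive step, so L_i = 2^{i+1} + 4 for all i ≥ 0.

L_i = 2^{i+1} + 4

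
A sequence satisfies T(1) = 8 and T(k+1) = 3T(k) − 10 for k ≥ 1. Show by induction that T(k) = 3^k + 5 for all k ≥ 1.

Base case: T(1) = 8, and 3^1 + 5 = 3 + 5 = 8.
Assume T(r) = 3^r + 5 for some r ≥ 1.
Then T(r+1) = 3T(r) − 10 = 3·(3^r + 5) − 10 = 3^{r+1} + 15 − 10 = 3^{r+1} + 5.
By induction, T(k) = 3^k + 5 for all k ≥ 1.

T(k) = 3^k + 5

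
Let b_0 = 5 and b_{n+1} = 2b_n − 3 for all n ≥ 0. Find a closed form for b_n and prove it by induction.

Claim: b_n = 2^{n+1} + 3.

Base case: b_0 = 5, and 2^{0+1} + 3 = 2 + 3 = 5.
Assume b_k = 2^{k+1} + 3 for some k ≥ 0.
Then b_{k+1} = 2b_k − 3 = 2·(2^{k+1} + 3) − 3 = 2^{k+2} + 6 − 3 = 2^{k+2} + 3.
By induction, b_n = 2^{n+1} + 3 for all n ≥ 0.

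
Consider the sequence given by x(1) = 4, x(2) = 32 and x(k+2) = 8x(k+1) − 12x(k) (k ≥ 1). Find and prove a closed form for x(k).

Claim: x(k) = 6^k − 2^k.

Base cases: x(1) = 4 and 6^1 − 2^1 = 4; x(2) = 32 and 6^2 − 2^2 = 32.
Assume x(j) = 6^j − 2^j for all 1 ≤ j ≤ r, where r ≥ 2.
Then x(r+1) = 8x(r) − 12x(r−1) = 8·(6^r − 2^r) − 12·(6^{r−1} − 2^{r−1}) = (8·6 − 12)6^{r−1} − (8·2 − 12)2^{r−1} = 36·6^{r−1} − 4·2^{r−1} = 6^{r+1} − 2^{r+1}.
So the formula holds for r+1, and by strong induction x(k) = 6^k − 2^k for all k ≥ 1.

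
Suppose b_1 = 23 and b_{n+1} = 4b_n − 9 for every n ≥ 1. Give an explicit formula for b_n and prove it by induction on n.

Claim: b_n = 5·4^n + 3.

Base case: b_1 = 23, and 5·4^1 + 3 = 20 + 3 = 23.
Assume b_m = 5·4^m + 3 for some m ≥ 1.
Then b_{m+1} = 4b_m − 9 = 4·(5·4^m + 3) − 9 = 20·4^m + 12 − 9 = 5·4^{m+1} + 3.
By induction, b_n = 5·4^n + 3 for all n ≥ 1.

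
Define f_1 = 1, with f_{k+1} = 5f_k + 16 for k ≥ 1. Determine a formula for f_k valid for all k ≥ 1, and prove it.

Claim: f_k = 5^k − 4.

Base case: f_1 = 1, and 5^1 − 4 = 5 − 4 = 1.
Assume f_m = 5^m − 4 for some m ≥ 1.
Then f_{m+1} = 5f_m + 16 = 5·(5^m − 4) + 16 = 5^{m+1} − 20 + 16 = 5^{m+1} − 4.
By induction, f_k = 5^k − 4 for all k ≥ 1.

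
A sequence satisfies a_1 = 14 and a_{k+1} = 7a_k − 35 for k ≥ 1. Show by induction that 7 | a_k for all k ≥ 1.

Base case: a_1 = 14 = 7·2, so 7 | a_1.
Assume 7 | a_r, so a_r = 7t for some integer t.
Then a_{r+1} = 7a_r − 35 = 7·(7t) − 35 = 7(7t − 5), so 7 | a_{r+1}.
By induction, 7 | a_k for all k ≥ 1.

7 | a_k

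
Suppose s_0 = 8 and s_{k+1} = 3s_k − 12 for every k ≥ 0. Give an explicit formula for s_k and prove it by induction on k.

Claim: s_k = 2·3^k + 6.

Base case: s_0 = 8, and 2·3^0 + 6 = 2 + 6 = 8.
Assume s_j = 2·3^j + 6 for some j ≥ 0.
Then s_{j+1} = 3s_j − 12 = 3·(2·3^j + 6) − 12 = 6·3^j + 18 − 12 = 2·3^{j+1} + 6.
By induction, s_k = 2·3^k + 6 for all k ≥ 0.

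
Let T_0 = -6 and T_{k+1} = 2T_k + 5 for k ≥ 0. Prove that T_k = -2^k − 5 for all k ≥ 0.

Base case: T_0 = -6, and -2^0 − 5 = -1 − 5 = -6.
Assume T_r = -2^r − 5 for some r ≥ 0.
Then T_{r+1} = 2T_r + 5 = 2·(-2^r − 5) + 5 = -2^{r+1} − 10 + 5 = -2^{r+1} − 5.
This completes the inductive step, so T_k = -2^k − 5 for all k ≥ 0.

T_k = -2^k − 5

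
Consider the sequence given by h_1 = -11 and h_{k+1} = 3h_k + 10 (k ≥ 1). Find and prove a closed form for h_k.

Claim: h_k = -2·3^k − 5.

Base case: h_1 = -11, and -2·3^1 − 5 = -6 − 5 = -11.
Assume h_j = -2·3^j − 5 for some j ≥ 1.
Then h_{j+1} = 3h_j + 10 = 3·(-2·3^j − 5) + 10 = -6·3^j − 15 + 10 = -2·3^{j+1} − 5.
This completes the inductive step, so h_k = -2·3^k − 5 for all k ≥ 1.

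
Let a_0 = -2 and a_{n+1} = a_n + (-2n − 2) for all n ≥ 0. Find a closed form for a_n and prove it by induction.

Claim: a_n = -n^2 − n − 2.

Base case: a_0 = -2, and -0^2 − 0 − 2 = -2.
Assume a_r = -r^2 − r − 2.
Then a_{r+1} = a_r + (-2r − 2) = (-r^2 − r − 2) + (-2r − 2) = -r^2 − 3r − 4,
and -(r+1)^2 − (r+1) − 2 = -r^2 − 3r − 4.
By induction, a_n = -n^2 − n − 2 for all n ≥ 0.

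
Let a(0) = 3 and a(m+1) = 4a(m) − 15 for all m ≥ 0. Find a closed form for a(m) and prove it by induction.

Claim: a(m) = -2·4^m + 5.

Base case: a(0) = 3, and -2·4^0 + 5 = -2 + 5 = 3.
Assume a(j) = -2·4^j + 5 for some j ≥ 0.
Then a(j+1) = 4a(j) − 15 = 4·(-2·4^j + 5) − 15 = -8·4^j + 20 − 15 = -2·4^{j+1} + 5.
Hence a(m) = -2·4^m + 5 for every m ≥ 0, by induction.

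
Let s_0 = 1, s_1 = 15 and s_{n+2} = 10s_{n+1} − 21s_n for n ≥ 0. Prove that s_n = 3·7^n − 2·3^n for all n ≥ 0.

Base cases: s_0 = 1 and 3·7^0 − 2·3^0 = 1; s_1 = 15 and 3·7^1 − 2·3^1 = 15.
Assume s_i = 3·7^i − 2·3^i for all 0 ≤ i ≤ j, where j ≥ 1.
Then s_{j+1} = 10s_j − 21s_{j−1} = 10·(3·7^j − 2·3^j) − 21·(3·7^{j−1} − 2·3^{j−1}) = 3·(10·7 − 21)7^{j−1} − 2·(10·3 − 21)3^{j−1} = 147·7^{j−1} − 18·3^{j−1} = 3·7^{j+1} − 2·3^{j+1}.
So the formula holds for j+1, and by strong induction s_n = 3·7^n − 2·3^n for all n ≥ 0.

s_n = 3·7^n − 2·3^n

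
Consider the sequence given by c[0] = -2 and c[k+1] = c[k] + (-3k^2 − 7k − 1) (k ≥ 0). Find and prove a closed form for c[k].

Claim: c[k] = -k^3 − 2k^2 + 2k − 2.

Base case: c[0] = -2, and -0^3 − 2·0^2 + 2·0 − 2 = -2.
Assume c[r] = -r^3 − 2r^2 + 2r − 2.
Then c[r+1] = c[r] + (-3r^2 − 7r − 1) = (-r^3 − 2r^2 + 2r − 2) + (-3r^2 − 7r − 1) = -r^3 − 5r^2 − 5r − 3,
and -(r+1)^3 − 2·(r+1)^2 + 2·(r+1) − 2 = -r^3 − 5r^2 − 5r − 3.
Hence c[k] = -k^3 − 2k^2 + 2k − 2 for every k ≥ 0, by induction.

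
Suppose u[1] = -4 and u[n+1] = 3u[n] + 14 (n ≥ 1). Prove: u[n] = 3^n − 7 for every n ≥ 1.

Base case: u[1] = -4, and 3^1 − 7 = 3 − 7 = -4.
Assume u[j] = 3^j − 7 for some j ≥ 1.
Then u[j+1] = 3u[j] + 14 = 3·(3^j − 7) + 14 = 3^{j+1} − 21 + 14 = 3^{j+1} − 7.
Hence u[n] = 3^n − 7 for every n ≥ 1, by induction.

u[n] = 3^n − 7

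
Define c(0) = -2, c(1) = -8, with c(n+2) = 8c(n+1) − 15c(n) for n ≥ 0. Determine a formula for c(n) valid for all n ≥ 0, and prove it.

Claim: c(n) = -5^n − 3^n.

Base cases: c(0) = -2 and -5^0 − 3^0 = -2; c(1) = -8 and -5^1 − 3^1 = -8.
Assume c(j) = -5^j − 3^j for all 0 ≤ j ≤ k, where k ≥ 1.
Then c(k+1) = 8c(k) − 15c(k−1) = 8·(-5^k − 3^k) − 15·(-5^{k−1} − 3^{k−1}) = -(8·5 − 15)5^{k−1} − (8·3 − 15)3^{k−1} = -25·5^{k−1} − 9·3^{k−1} = -5^{k+1} − 3^{k+1}.
This completes the inductive step, so c(n) = -5^n − 3^n for all n ≥ 0.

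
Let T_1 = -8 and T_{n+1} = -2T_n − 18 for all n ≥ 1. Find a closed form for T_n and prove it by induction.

Claim: T_n = (-2)^n − 6.

Base case: T_1 = -8, and (-2)^1 − 6 = -2 − 6 = -8.
Assume T_j = (-2)^j − 6 for some j ≥ 1.
Then T_{j+1} = -2T_j − 18 = -2·((-2)^j − 6) − 18 = -2·(-2)^j + 12 − 18 = (-2)^{j+1} − 6.
By induction, T_n = (-2)^n − 6 for all n ≥ 1.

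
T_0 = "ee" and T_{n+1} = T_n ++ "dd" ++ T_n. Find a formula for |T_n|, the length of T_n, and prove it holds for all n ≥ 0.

Claim: |T_n| = 2^{n+2} − 2.

Base case: |T_0| = 2, and 2^{0+2} − 2 = 2.
Assume |T_m| = 2^{m+2} − 2.
Then |T_{m+1}| = |T_m| + 2 + |T_m| = 2|T_m| + 2 = 2(2^{m+2} − 2) + 2 = 2^{m+3} − 4 + 2 = 2^{m+3} − 2.
Hence |T_n| = 2^{n+2} − 2 for every n ≥ 0, by induction.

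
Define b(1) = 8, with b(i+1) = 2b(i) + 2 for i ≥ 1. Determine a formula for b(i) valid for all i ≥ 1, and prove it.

Claim: b(i) = 5·2^i − 2.

Base case: b(1) = 8, and 5·2^1 − 2 = 10 − 2 = 8.
Assume b(m) = 5·2^m − 2 for some m ≥ 1.
Then b(m+1) = 2b(m) + 2 = 2·(5·2^m − 2) + 2 = 10·2^m − 4 + 2 = 5·2^{m+1} − 2.
So the formula holds for m+1, and by induction b(i) = 5·2^i − 2 for all i ≥ 1.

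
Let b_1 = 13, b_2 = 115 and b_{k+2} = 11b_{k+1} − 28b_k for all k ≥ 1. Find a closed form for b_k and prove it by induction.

Claim: b_k = 3·7^k − 2·4^k.

Base cases: b_1 = 13 and 3·7^1 − 2·4^1 = 13; b_2 = 115 and 3·7^2 − 2·4^2 = 115.
Assume b_j = 3·7^j − 2·4^j for all 1 ≤ j ≤ r, where r ≥ 2.
Then b_{r+1} = 11b_r − 28b_{r−1} = 11·(3·7^r − 2·4^r) − 28·(3·7^{r−1} − 2·4^{r−1}) = 3·(11·7 − 28)7^{r−1} − 2·(11·4 − 28)4^{r−1} = 147·7^{r−1} − 32·4^{r−1} = 3·7^{r+1} − 2·4^{r+1}.
This completes the inductive step, so b_k = 3·7^k − 2·4^k for all k ≥ 1.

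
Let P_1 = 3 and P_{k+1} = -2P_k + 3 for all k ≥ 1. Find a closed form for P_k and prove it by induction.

Claim: P_k = -(-2)^k + 1.

Base case: P_1 = 3, and -(-2)^1 + 1 = 2 + 1 = 3.
Assume P_j = -(-2)^j + 1 for some j ≥ 1.
Then P_{j+1} = -2P_j + 3 = -2·(-(-2)^j + 1) + 3 = 2·(-2)^j − 2 + 3 = -(-2)^{j+1} + 1.
By induction, P_k = -(-2)^k + 1 for all k ≥ 1.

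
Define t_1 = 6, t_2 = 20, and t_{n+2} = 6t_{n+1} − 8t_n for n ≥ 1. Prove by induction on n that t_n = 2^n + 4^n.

Base cases: t_1 = 6 and 2^1 + 4^1 = 6; t_2 = 20 and 2^2 + 4^2 = 20.
Assume t_i = 2^i + 4^i for all 1 ≤ i ≤ j, where j ≥ 2.
Then t_{j+1} = 6t_j − 8t_{j−1} = 6·(2^j + 4^j) − 8·(2^{j−1} + 4^{j−1}) = (6·2 − 8)2^{j−1} + (6·4 − 8)4^{j−1} = 4·2^{j−1} + 16·4^{j−1} = 2^{j+1} + 4^{j+1}.
Hence t_n = 2^n + 4^n for every n ≥ 1, by strong induction.

t_n = 2^n + 4^n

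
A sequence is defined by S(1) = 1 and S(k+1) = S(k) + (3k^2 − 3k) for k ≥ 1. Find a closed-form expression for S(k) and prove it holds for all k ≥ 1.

Claim: S(k) = k^3 − 3k^2 + 2k + 1.

Base case: S(1) = 1, and 1^3 − 3·1^2 + 2·1 + 1 = 1.
Assume S(j) = j^3 − 3j^2 + 2j + 1.
Then S(j+1) = S(j) + (3j^2 − 3j) = (j^3 − 3j^2 + 2j + 1) + (3j^2 − 3j) = j^3 − j + 1,
and (j+1)^3 − 3·(j+1)^2 + 2·(j+1) + 1 = j^3 − j + 1.
Hence S(k) = k^3 − 3k^2 + 2k + 1 for every k ≥ 1, by induction.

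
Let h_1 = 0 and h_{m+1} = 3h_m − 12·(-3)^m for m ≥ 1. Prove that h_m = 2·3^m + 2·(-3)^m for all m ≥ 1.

Base case: h_1 = 0, and 2·3^1 + 2·(-3)^1 = 6 − 6 = 0.
Assume h_j = 2·3^j + 2·(-3)^j for some j ≥ 1.
Then h_{j+1} = 3h_j − 12·(-3)^j = 3·(2·3^j + 2·(-3)^j) − 12·(-3)^j = 2·3^{j+1} + 6·(-3)^j − 12·(-3)^j = 2·3^{j+1} − 6·(-3)^j = 2·3^{j+1} + 2·(-3)^{j+1}.
This completes the inductive step, so h_m = 2·3^m + 2·(-3)^m for all m ≥ 1.

h_m = 2·3^m + 2·(-3)^m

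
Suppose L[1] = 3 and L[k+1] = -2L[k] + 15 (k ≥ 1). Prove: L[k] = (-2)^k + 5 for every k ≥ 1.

Base case: L[1] = 3, and (-2)^1 + 5 = -2 + 5 = 3.
Assume L[r] = (-2)^r + 5 for some r ≥ 1.
Then L[r+1] = -2L[r] + 15 = -2·((-2)^r + 5) + 15 = -2·(-2)^r − 10 + 15 = (-2)^{r+1} + 5.
By induction, L[k] = (-2)^k + 5 for all k ≥ 1.

L[k] = (-2)^k + 5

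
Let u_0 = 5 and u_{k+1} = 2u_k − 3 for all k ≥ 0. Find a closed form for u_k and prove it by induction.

Claim: u_k = 2^{k+1} + 3.

Base case: u_0 = 5, and 2^{0+1} + 3 = 2 + 3 = 5.
Assume u_r = 2^{r+1} + 3 for some r ≥ 0.
Then u_{r+1} = 2u_r − 3 = 2·(2^{r+1} + 3) − 3 = 2^{r+2} + 6 − 3 = 2^{r+2} + 3.
By induction, u_k = 2^{k+1} + 3 for all k ≥ 0.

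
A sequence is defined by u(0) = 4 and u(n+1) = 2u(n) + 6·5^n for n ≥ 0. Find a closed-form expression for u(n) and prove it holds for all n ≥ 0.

Claim: u(n) = 2·2^n + 2·5^n.

Base case: u(0) = 4, and 2·2^0 + 2·5^0 = 2 + 2 = 4.
Assume u(j) = 2·2^j + 2·5^j for some j ≥ 0.
Then u(j+1) = 2u(j) + 6·5^j = 2·(2·2^j + 2·5^j) + 6·5^j = 2·2^{j+1} + 4·5^j + 6·5^j = 2·2^{j+1} + 10·5^j = 2·2^{j+1} + 2·5^{j+1}.
So the formula holds for j+1, and by induction u(n) = 2·2^n + 2·5^n for all n ≥ 0.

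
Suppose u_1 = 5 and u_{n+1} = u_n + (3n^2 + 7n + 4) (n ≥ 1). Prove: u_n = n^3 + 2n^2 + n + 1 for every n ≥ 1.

Base case: u_1 = 5, and 1^3 + 2·1^2 + 1 + 1 = 5.
Assume u_j = j^3 + 2j^2 + j + 1.
Then u_{j+1} = u_j + (3j^2 + 7j + 4) = (j^3 + 2j^2 + j + 1) + (3j^2 + 7j + 4) = j^3 + 5j^2 + 8j + 5,
and (j+1)^3 + 2·(j+1)^2 + (j+1) + 1 = j^3 + 5j^2 + 8j + 5.
This completes the inductive step, so u_n = n^3 + 2n^2 + n + 1 for all n ≥ 1.

u_n = n^3 + 2n^2 + n + 1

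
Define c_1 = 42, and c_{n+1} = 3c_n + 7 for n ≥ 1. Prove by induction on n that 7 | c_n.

Base case: c_1 = 42 = 7·6, so 7 | c_1.
Assume 7 | c_k, so c_k = 7t for some integer t.
Then c_{k+1} = 3c_k + 7 = 3·(7t) + 7 = 7(3t + 1), so 7 | c_{k+1}.
So the property holds for k+1, and by induction 7 | c_n for all n ≥ 1.

7 | c_n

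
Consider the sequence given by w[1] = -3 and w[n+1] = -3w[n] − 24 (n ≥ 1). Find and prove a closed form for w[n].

Claim: w[n] = -(-3)^n − 6.

Base case: w[1] = -3, and -(-3)^1 − 6 = 3 − 6 = -3.
Assume w[m] = -(-3)^m − 6 for some m ≥ 1.
Then w[m+1] = -3w[m] − 24 = -3·(-(-3)^m − 6) − 24 = 3·(-3)^m + 18 − 24 = -(-3)^{m+1} − 6.
By induction, w[n] = -(-3)^n − 6 for all n ≥ 1.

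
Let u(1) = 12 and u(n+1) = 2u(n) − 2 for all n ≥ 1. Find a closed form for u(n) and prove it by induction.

Claim: u(n) = 5·2^n + 2.

Base case: u(1) = 12, and 5·2^1 + 2 = 10 + 2 = 12.
Assume u(j) = 5·2^j + 2 for some j ≥ 1.
Then u(j+1) = 2u(j) − 2 = 2·(5·2^j + 2) − 2 = 10·2^j + 4 − 2 = 5·2^{j+1} + 2.
This completes the inductive step, so u(n) = 5·2^n + 2 for all n ≥ 1.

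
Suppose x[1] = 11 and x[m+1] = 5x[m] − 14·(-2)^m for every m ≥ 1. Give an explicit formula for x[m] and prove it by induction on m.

Claim: x[m] = 3·5^m + 2·(-2)^m.

Base case: x[1] = 11, and 3·5^1 + 2·(-2)^1 = 15 − 4 = 11.
Assume x[k] = 3·5^k + 2·(-2)^k for some k ≥ 1.
Then x[k+1] = 5x[k] − 14·(-2)^k = 5·(3·5^k + 2·(-2)^k) − 14·(-2)^k = 3·5^{k+1} + 10·(-2)^k − 14·(-2)^k = 3·5^{k+1} − 4·(-2)^k = 3·5^{k+1} + 2·(-2)^{k+1}.
Hence x[m] = 3·5^m + 2·(-2)^m for every m ≥ 1, by induction.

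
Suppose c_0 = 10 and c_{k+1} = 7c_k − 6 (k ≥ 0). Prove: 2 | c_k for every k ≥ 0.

Base case: c_0 = 10 = 2·5, so 2 | c_0.
Assume 2 | c_m, so c_m = 2t for some integer t.
Then c_{m+1} = 7c_m − 6 = 7·(2t) − 6 = 2(7t − 3), so 2 | c_{m+1}.
By induction, 2 | c_k for all k ≥ 0.

2 | c_k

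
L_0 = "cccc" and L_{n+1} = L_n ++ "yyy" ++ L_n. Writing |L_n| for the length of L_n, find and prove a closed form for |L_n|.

Claim: |L_n| = 7·2^n − 3.

Base case: |L_0| = 4, and 7·2^0 − 3 = 4.
Assume |L_k| = 7·2^k − 3.
Then |L_{k+1}| = |L_k| + 3 + |L_k| = 2|L_k| + 3 = 2(7·2^k − 3) + 3 = 7·2^{k+1} − 6 + 3 = 7·2^{k+1} − 3.
Hence |L_n| = 7·2^n − 3 for every n ≥ 0, by induction.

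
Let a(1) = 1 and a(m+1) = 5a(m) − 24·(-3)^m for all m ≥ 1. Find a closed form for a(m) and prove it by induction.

Claim: a(m) = 2·5^m + 3·(-3)^m.

Base case: a(1) = 1, and 2·5^1 + 3·(-3)^1 = 10 − 9 = 1.
Assume a(k) = 2·5^k + 3·(-3)^k for some k ≥ 1.
Then a(k+1) = 5a(k) − 24·(-3)^k = 5·(2·5^k + 3·(-3)^k) − 24·(-3)^k = 2·5^{k+1} + 15·(-3)^k − 24·(-3)^k = 2·5^{k+1} − 9·(-3)^k = 2·5^{k+1} + 3·(-3)^{k+1}.
Hence a(m) = 2·5^m + 3·(-3)^m for every m ≥ 1, by induction.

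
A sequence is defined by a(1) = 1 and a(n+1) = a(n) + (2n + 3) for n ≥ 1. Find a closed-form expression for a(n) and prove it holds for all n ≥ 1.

Claim: a(n) = n^2 + 2n − 2.

Base case: a(1) = 1, and 1^2 + 2·1 − 2 = 1.
Assume a(m) = m^2 + 2m − 2.
Then a(m+1) = a(m) + (2m + 3) = (m^2 + 2m − 2) + (2m + 3) = m^2 + 4m + 1,
and (m+1)^2 + 2·(m+1) − 2 = m^2 + 4m + 1.
By induction, a(n) = n^2 + 2n − 2 for all n ≥ 1.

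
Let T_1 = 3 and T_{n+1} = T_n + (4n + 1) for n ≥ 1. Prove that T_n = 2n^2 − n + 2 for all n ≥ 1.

Base case: T_1 = 3, and 2·1^2 − 1 + 2 = 3.
Assume T_r = 2r^2 − r + 2.
Then T_{r+1} = T_r + (4r + 1) = (2r^2 − r + 2) + (4r + 1) = 2r^2 + 3r + 3,
and 2·(r+1)^2 − (r+1) + 2 = 2r^2 + 3r + 3.
This completes the inductive step, so T_n = 2n^2 − n + 2 for all n ≥ 1.

T_n = 2n^2 − n + 2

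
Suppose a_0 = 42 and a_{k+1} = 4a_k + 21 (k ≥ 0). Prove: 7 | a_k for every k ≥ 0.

Base case: a_0 = 42 = 7·6, so 7 | a_0.
Assume 7 | a_m, so a_m = 7t for some integer t.
Then a_{m+1} = 4a_m + 21 = 4·(7t) + 21 = 7(4t + 3), so 7 | a_{m+1}.
Hence 7 | a_k for every k ≥ 0, by induction.

7 | a_k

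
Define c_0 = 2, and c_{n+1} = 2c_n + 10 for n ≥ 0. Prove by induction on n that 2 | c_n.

Base case: c_0 = 2 = 2·1, so 2 | c_0.
Assume 2 | c_r, so c_r = 2t for some integer t.
Then c_{r+1} = 2c_r + 10 = 2·(2t) + 10 = 2(2t + 5), so 2 | c_{r+1}.
By induction, 2 | c_n for all n ≥ 0.

2 | c_n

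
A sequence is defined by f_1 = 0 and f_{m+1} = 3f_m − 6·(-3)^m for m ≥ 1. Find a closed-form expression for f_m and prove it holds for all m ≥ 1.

Claim: f_m = 3^m + (-3)^m.

Base case: f_1 = 0, and 3^1 + (-3)^1 = 3 − 3 = 0.
Assume f_j = 3^j + (-3)^j for some j ≥ 1.
Then f_{j+1} = 3f_j − 6·(-3)^j = 3·(3^j + (-3)^j) − 6·(-3)^j = 3^{j+1} + 3·(-3)^j − 6·(-3)^j = 3^{j+1} − 3·(-3)^j = 3^{j+1} + (-3)^{j+1}.
This completes the inductive step, so f_m = 3^m + (-3)^m for all m ≥ 1.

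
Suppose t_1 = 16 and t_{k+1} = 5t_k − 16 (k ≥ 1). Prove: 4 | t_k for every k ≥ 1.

Base case: t_1 = 16 = 4·4, so 4 | t_1.
Assume 4 | t_r, so t_r = 4s for some integer s.
Then t_{r+1} = 5t_r − 16 = 5·(4s) − 16 = 4(5s − 4), so 4 | t_{r+1}.
This completes the inductive step, so 4 | t_k for all k ≥ 1.

4 | t_k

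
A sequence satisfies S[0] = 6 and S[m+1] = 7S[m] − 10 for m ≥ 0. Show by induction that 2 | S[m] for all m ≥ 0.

Base case: S[0] = 6 = 2·3, so 2 | S[0].
Assume 2 | S[j], so S[j] = 2t for some integer t.
Then S[j+1] = 7S[j] − 10 = 7·(2t) − 10 = 2(7t − 5), so 2 | S[j+1].
So the property holds for j+1, and by induction 2 | S[m] for all m ≥ 0.

2 | S[m]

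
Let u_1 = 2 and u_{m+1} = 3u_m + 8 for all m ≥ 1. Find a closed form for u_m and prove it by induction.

Claim: u_m = 2·3^m − 4.

Base case: u_1 = 2, and 2·3^1 − 4 = 6 − 4 = 2.
Assume u_j = 2·3^j − 4 for some j ≥ 1.
Then u_{j+1} = 3u_j + 8 = 3·(2·3^j − 4) + 8 = 6·3^j − 12 + 8 = 2·3^{j+1} − 4.
So the formula holds for j+1, and by induction u_m = 2·3^m − 4 for all m ≥ 1.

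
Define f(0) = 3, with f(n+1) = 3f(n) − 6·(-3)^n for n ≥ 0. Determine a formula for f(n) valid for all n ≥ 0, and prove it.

Claim: f(n) = 2·3^n + (-3)^n.

Base case: f(0) = 3, and 2·3^0 + (-3)^0 = 2 + 1 = 3.
Assume f(r) = 2·3^r + (-3)^r for some r ≥ 0.
Then f(r+1) = 3f(r) − 6·(-3)^r = 3·(2·3^r + (-3)^r) − 6·(-3)^r = 2·3^{r+1} + 3·(-3)^r − 6·(-3)^r = 2·3^{r+1} − 3·(-3)^r = 2·3^{r+1} + (-3)^{r+1}.
Hence f(n) = 2·3^n + (-3)^n for every n ≥ 0, by induction.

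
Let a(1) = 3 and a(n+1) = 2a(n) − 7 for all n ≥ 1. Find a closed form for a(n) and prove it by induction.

Claim: a(n) = -2^{n+1} + 7.

Base case: a(1) = 3, and -2^{1+1} + 7 = -4 + 7 = 3.
Assume a(j) = -2^{j+1} + 7 for some j ≥ 1.
Then a(j+1) = 2a(j) − 7 = 2·(-2^{j+1} + 7) − 7 = -2^{j+2} + 14 − 7 = -2^{j+2} + 7.
This completes the inductive step, so a(n) = -2^{n+1} + 7 for all n ≥ 1.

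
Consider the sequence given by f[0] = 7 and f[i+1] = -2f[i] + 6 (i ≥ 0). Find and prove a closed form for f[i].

Claim: f[i] = 5·(-2)^i + 2.

Base case: f[0] = 7, and 5·(-2)^0 + 2 = 5 + 2 = 7.
Assume f[r] = 5·(-2)^r + 2 for some r ≥ 0.
Then f[r+1] = -2f[r] + 6 = -2·(5·(-2)^r + 2) + 6 = -10·(-2)^r − 4 + 6 = 5·(-2)^{r+1} + 2.
This completes the inductive step, so f[i] = 5·(-2)^i + 2 for all i ≥ 0.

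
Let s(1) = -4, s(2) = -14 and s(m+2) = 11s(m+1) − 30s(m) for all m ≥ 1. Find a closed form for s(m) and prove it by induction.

Claim: s(m) = 6^m − 2·5^m.

Base cases: s(1) = -4 and 6^1 − 2·5^1 = -4; s(2) = -14 and 6^2 − 2·5^2 = -14.
Assume s(i) = 6^i − 2·5^i for all 1 ≤ i ≤ j, where j ≥ 2.
Then s(j+1) = 11s(j) − 30s(j−1) = 11·(6^j − 2·5^j) − 30·(6^{j−1} − 2·5^{j−1}) = (11·6 − 30)6^{j−1} − 2·(11·5 − 30)5^{j−1} = 36·6^{j−1} − 50·5^{j−1} = 6^{j+1} − 2·5^{j+1}.
Hence s(m) = 6^m − 2·5^m for every m ≥ 1, by strong induction.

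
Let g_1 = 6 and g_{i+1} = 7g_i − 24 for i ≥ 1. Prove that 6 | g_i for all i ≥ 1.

Base case: g_1 = 6 = 6·1, so 6 | g_1.
Assume 6 | g_m, so g_m = 6t for some integer t.
Then g_{m+1} = 7g_m − 24 = 7·(6t) − 24 = 6(7t − 4), so 6 | g_{m+1}.
Hence 6 | g_i for every i ≥ 1, by induction.

6 | g_i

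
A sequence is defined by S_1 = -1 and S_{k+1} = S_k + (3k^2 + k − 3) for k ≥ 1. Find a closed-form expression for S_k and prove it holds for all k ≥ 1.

Claim: S_k = k^3 − k^2 − 3k + 2.

Base case: S_1 = -1, and 1^3 − 1^2 − 3·1 + 2 = -1.
Assume S_r = r^3 − r^2 − 3r + 2.
Then S_{r+1} = S_r + (3r^2 + r − 3) = (r^3 − r^2 − 3r + 2) + (3r^2 + r − 3) = r^3 + 2r^2 − 2r − 1,
and (r+1)^3 − (r+1)^2 − 3·(r+1) + 2 = r^3 + 2r^2 − 2r − 1.
Hence S_k = k^3 − k^2 − 3k + 2 for every k ≥ 1, by induction.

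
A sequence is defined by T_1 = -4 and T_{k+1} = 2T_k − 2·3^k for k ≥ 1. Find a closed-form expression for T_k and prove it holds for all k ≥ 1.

Claim: T_k = 2^k − 2·3^k.

Base case: T_1 = -4, and 2^1 − 2·3^1 = 2 − 6 = -4.
Assume T_m = 2^m − 2·3^m for some m ≥ 1.
Then T_{m+1} = 2T_m − 2·3^m = 2·(2^m − 2·3^m) − 2·3^m = 2^{m+1} − 4·3^m − 2·3^m = 2^{m+1} − 6·3^m = 2^{m+1} − 2·3^{m+1}.
This completes the inductive step, so T_k = 2^k − 2·3^k for all k ≥ 1.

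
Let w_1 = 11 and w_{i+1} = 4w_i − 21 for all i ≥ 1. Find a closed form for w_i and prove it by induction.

Claim: w_i = 4^i + 7.

Base case: w_1 = 11, and 4^1 + 7 = 4 + 7 = 11.
Assume w_r = 4^r + 7 for some r ≥ 1.
Then w_{r+1} = 4w_r − 21 = 4·(4^r + 7) − 21 = 4^{r+1} + 28 − 21 = 4^{r+1} + 7.
So the formula holds for r+1, and by induction w_i = 4^i + 7 for all i ≥ 1.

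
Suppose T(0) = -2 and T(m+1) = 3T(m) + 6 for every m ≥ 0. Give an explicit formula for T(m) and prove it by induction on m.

Claim: T(m) = 3^m − 3.

Base case: T(0) = -2, and 3^0 − 3 = 1 − 3 = -2.
Assume T(r) = 3^r − 3 for some r ≥ 0.
Then T(r+1) = 3T(r) + 6 = 3·(3^r − 3) + 6 = 3^{r+1} − 9 + 6 = 3^{r+1} − 3.
Hence T(m) = 3^m − 3 for every m ≥ 0, by induction.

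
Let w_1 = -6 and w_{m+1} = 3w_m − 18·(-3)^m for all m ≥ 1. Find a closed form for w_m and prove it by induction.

Claim: w_m = 3^m + 3·(-3)^m.

Base case: w_1 = -6, and 3^1 + 3·(-3)^1 = 3 − 9 = -6.
Assume w_r = 3^r + 3·(-3)^r for some r ≥ 1.
Then w_{r+1} = 3w_r − 18·(-3)^r = 3·(3^r + 3·(-3)^r) − 18·(-3)^r = 3^{r+1} + 9·(-3)^r − 18·(-3)^r = 3^{r+1} − 9·(-3)^r = 3^{r+1} + 3·(-3)^{r+1}.
Hence w_m = 3^m + 3·(-3)^m for every m ≥ 1, by induction.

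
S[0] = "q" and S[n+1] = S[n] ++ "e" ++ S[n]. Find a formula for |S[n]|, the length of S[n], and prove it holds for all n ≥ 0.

Claim: |S[n]| = 2^{n+1} − 1.

Base case: |S[0]| = 1, and 2^{0+1} − 1 = 1.
Assume |S[k]| = 2^{k+1} − 1.
Then |S[k+1]| = |S[k]| + 1 + |S[k]| = 2|S[k]| + 1 = 2(2^{k+1} − 1) + 1 = 2^{k+2} − 2 + 1 = 2^{k+2} − 1.
So the formula holds for k+1, and by induction |S[n]| = 2^{n+1} − 1 for all n ≥ 0.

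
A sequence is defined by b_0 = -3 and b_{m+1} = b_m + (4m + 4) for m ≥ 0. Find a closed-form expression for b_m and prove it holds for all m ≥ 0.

Claim: b_m = 2m^2 + 2m − 3.

Base case: b_0 = -3, and 2·0^2 + 2·0 − 3 = -3.
Assume b_j = 2j^2 + 2j − 3.
Then b_{j+1} = b_j + (4j + 4) = (2j^2 + 2j − 3) + (4j + 4) = 2j^2 + 6j + 1,
and 2·(j+1)^2 + 2·(j+1) − 3 = 2j^2 + 6j + 1.
Hence b_m = 2m^2 + 2m − 3 for every m ≥ 0, by induction.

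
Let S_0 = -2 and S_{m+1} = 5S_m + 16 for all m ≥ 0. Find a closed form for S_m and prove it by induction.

Claim: S_m = 2·5^m − 4.

Base case: S_0 = -2, and 2·5^0 − 4 = 2 − 4 = -2.
Assume S_j = 2·5^j − 4 for some j ≥ 0.
Then S_{j+1} = 5S_j + 16 = 5·(2·5^j − 4) + 16 = 10·5^j − 20 + 16 = 2·5^{j+1} − 4.
So the formula holds for j+1, and by induction S_m = 2·5^m − 4 for all m ≥ 0.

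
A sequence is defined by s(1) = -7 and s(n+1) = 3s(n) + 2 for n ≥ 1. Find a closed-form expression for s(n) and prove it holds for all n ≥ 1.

Claim: s(n) = -2·3^n − 1.

Base case: s(1) = -7, and -2·3^1 − 1 = -6 − 1 = -7.
Assume s(r) = -2·3^r − 1 for some r ≥ 1.
Then s(r+1) = 3s(r) + 2 = 3·(-2·3^r − 1) + 2 = -6·3^r − 3 + 2 = -2·3^{r+1} − 1.
By induction, s(n) = -2·3^n − 1 for all n ≥ 1.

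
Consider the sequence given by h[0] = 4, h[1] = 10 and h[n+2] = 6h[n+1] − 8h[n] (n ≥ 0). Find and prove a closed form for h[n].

Claim: h[n] = 3·2^n + 4^n.

Base cases: h[0] = 4 and 3·2^0 + 4^0 = 4; h[1] = 10 and 3·2^1 + 4^1 = 10.
Assume h[j] = 3·2^j + 4^j for all 0 ≤ j ≤ k, where k ≥ 1.
Then h[k+1] = 6h[k] − 8h[k−1] = 6·(3·2^k + 4^k) − 8·(3·2^{k−1} + 4^{k−1}) = 3·(6·2 − 8)2^{k−1} + (6·4 − 8)4^{k−1} = 12·2^{k−1} + 16·4^{k−1} = 3·2^{k+1} + 4^{k+1}.
This completes the inductive step, so h[n] = 3·2^n + 4^n for all n ≥ 0.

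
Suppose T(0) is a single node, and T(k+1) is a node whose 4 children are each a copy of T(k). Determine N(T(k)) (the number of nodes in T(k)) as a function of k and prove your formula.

Claim: N(T(k)) = (4^{k+1} − 1)/3.

Base case: N(T(0)) = 1, and (4^{0+1} − 1)/3 = 1.
Assume N(T(j)) = (4^{j+1} − 1)/3.
Then N(T(j+1)) = 1 + 4N(T(j)) = 1 + 4·(4^{j+1} − 1)/3 = 1 + (4^{j+2} − 4)/3 = (3 + 4^{j+2} − 4)/3 = (4^{j+2} − 1)/3.
This completes the inductive step, so N(T(k)) = (4^{k+1} − 1)/3 for all k ≥ 0.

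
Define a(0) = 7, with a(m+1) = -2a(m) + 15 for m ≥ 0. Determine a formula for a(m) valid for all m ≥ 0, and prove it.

Claim: a(m) = 2·(-2)^m + 5.

Base case: a(0) = 7, and 2·(-2)^0 + 5 = 2 + 5 = 7.
Assume a(r) = 2·(-2)^r + 5 for some r ≥ 0.
Then a(r+1) = -2a(r) + 15 = -2·(2·(-2)^r + 5) + 15 = -4·(-2)^r − 10 + 15 = 2·(-2)^{r+1} + 5.
Hence a(m) = 2·(-2)^m + 5 for every m ≥ 0, by induction.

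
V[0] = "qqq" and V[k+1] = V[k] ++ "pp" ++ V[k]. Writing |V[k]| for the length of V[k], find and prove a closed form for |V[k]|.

Claim: |V[k]| = 5·2^k − 2.

Base case: |V[0]| = 3, and 5·2^0 − 2 = 3.
Assume |V[m]| = 5·2^m − 2.
Then |V[m+1]| = |V[m]| + 2 + |V[m]| = 2|V[m]| + 2 = 2(5·2^m − 2) + 2 = 5·2^{m+1} − 4 + 2 = 5·2^{m+1} − 2.
By induction, |V[k]| = 5·2^k − 2 for all k ≥ 0.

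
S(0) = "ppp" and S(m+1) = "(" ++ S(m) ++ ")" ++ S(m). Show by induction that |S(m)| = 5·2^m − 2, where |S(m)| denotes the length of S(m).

Base case: |S(0)| = 3, and 5·2^0 − 2 = 3.
Assume |S(r)| = 5·2^r − 2.
Then |S(r+1)| = 1 + |S(r)| + 1 + |S(r)| = 2|S(r)| + 2 = 2(5·2^r − 2) + 2 = 5·2^{r+1} − 4 + 2 = 5·2^{r+1} − 2.
By induction, |S(m)| = 5·2^m − 2 for all m ≥ 0.

|S(m)| = 5·2^m − 2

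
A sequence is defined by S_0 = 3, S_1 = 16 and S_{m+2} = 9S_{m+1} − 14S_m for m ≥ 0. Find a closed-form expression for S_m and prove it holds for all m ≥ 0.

Claim: S_m = 2·7^m + 2^m.

Base cases: S_0 = 3 and 2·7^0 + 2^0 = 3; S_1 = 16 and 2·7^1 + 2^1 = 16.
Assume S_j = 2·7^j + 2^j for all 0 ≤ j ≤ k, where k ≥ 1.
Then S_{k+1} = 9S_k − 14S_{k−1} = 9·(2·7^k + 2^k) − 14·(2·7^{k−1} + 2^{k−1}) = 2·(9·7 − 14)7^{k−1} + (9·2 − 14)2^{k−1} = 98·7^{k−1} + 4·2^{k−1} = 2·7^{k+1} + 2^{k+1}.
So the formula holds for k+1, and by strong induction S_m = 2·7^m + 2^m for all m ≥ 0.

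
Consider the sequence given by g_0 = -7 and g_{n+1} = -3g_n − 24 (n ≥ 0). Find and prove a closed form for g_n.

Claim: g_n = -(-3)^n − 6.

Base case: g_0 = -7, and -(-3)^0 − 6 = -1 − 6 = -7.
Assume g_k = -(-3)^k − 6 for some k ≥ 0.
Then g_{k+1} = -3g_k − 24 = -3·(-(-3)^k − 6) − 24 = 3·(-3)^k + 18 − 24 = -(-3)^{k+1} − 6.
So the formula holds for k+1, and by induction g_n = -(-3)^n − 6 for all n ≥ 0.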